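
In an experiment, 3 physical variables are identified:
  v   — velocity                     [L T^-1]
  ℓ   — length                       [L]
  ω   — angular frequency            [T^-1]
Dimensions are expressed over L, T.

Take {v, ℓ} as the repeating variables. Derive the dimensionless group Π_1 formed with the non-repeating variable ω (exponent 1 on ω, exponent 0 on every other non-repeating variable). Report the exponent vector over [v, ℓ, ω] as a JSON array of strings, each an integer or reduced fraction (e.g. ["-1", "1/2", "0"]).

Exponent matrix [L,T] × [v,ℓ,ω]:
  L: [ 1  1  0]
  T: [-1  0 -1]
Echelon form has 2 nonzero rows (pivots: v,ℓ)
Pivot set = {v,ℓ}, free = {ω}
RREF:
  r0: [   1    0    1]
  r1: [   0    1   -1]
Fix exponent of ω at 1; solve each RREF row for its pivot's exponent:
  r0: exp(v) + (1)·1 = 0 ⇒ exp(v) = -1
  r1: exp(ℓ) + (-1)·1 = 0 ⇒ exp(ℓ) = 1
Π_1 = v^-1 · ℓ · ω

["-1", "1", "1"]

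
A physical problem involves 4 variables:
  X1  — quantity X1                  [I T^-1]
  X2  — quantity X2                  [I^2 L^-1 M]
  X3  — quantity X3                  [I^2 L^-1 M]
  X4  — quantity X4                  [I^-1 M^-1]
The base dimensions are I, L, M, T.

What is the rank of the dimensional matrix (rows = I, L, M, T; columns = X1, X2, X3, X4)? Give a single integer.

3

Exponent matrix [I,L,M,T] × [X1,X2,X3,X4]:
  I: [ 1  2  2 -1]
  L: [ 0 -1 -1  0]
  M: [ 0  1  1 -1]
  T: [-1  0  0  0]
Row reduction gives pivot columns X1,X2,X4; rank = 3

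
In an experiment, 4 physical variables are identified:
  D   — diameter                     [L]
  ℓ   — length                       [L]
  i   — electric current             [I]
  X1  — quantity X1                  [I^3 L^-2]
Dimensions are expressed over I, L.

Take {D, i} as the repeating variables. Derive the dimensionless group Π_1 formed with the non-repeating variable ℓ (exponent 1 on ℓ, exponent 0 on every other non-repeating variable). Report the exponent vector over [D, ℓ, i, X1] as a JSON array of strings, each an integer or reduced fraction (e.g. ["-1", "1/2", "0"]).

Exponent matrix [I,L] × [D,ℓ,i,X1]:
  I: [ 0  0  1  3]
  L: [ 1  1  0 -2]
Row reduction gives pivot columns D,i; rank = 2
Pivot set = {D,i}, free = {ℓ,X1}
RREF:
  r0: [   1    1    0   -2]
  r1: [   0    0    1    3]
Fix exponent of ℓ at 1, X1 at 0; solve each RREF row for its pivot's exponent:
  r0: exp(D) + (1)·1 = 0 ⇒ exp(D) = -1
  r1: exp(i) + (0)·1 = 0 ⇒ exp(i) = 0
Π_1 = D^-1 · ℓ

["-1", "1", "0", "0"]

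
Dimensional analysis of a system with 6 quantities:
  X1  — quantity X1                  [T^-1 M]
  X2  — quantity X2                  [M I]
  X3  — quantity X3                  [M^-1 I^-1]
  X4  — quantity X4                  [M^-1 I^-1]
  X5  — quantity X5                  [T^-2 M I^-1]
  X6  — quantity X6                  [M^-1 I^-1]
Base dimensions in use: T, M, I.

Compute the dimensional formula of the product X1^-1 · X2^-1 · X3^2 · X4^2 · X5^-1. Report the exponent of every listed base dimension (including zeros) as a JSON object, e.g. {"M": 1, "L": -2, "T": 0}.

Write exponents as rows T,M,I / cols X1,X2,X3,X4,X5,X6:
  T: [-1  0  0  0 -2  0]
  M: [ 1  1 -1 -1  1 -1]
  I: [ 0  1 -1 -1 -1 -1]
  [T]: (-1)·-1+(-1)·0+(2)·0+(2)·0+(-1)·-2 = 3
  [M]: (-1)·1+(-1)·1+(2)·-1+(2)·-1+(-1)·1 = -7
  [I]: (-1)·0+(-1)·1+(2)·-1+(2)·-1+(-1)·-1 = -4
⇒ T^3 M^-7 I^-4

{"T": 3, "M": -7, "I": -4}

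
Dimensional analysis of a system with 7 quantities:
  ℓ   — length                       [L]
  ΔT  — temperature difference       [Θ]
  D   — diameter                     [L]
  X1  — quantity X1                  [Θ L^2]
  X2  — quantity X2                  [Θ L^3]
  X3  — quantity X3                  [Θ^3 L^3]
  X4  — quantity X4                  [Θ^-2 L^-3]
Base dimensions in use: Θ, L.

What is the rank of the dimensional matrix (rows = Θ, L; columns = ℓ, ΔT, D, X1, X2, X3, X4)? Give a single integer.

2

Write exponents as rows Θ,L / cols ℓ,ΔT,D,X1,X2,X3,X4:
  Θ: [ 0  1  0  1  1  3 -2]
  L: [ 1  0  1  2  3  3 -3]
Echelon form has 2 nonzero rows (pivots: ℓ,ΔT)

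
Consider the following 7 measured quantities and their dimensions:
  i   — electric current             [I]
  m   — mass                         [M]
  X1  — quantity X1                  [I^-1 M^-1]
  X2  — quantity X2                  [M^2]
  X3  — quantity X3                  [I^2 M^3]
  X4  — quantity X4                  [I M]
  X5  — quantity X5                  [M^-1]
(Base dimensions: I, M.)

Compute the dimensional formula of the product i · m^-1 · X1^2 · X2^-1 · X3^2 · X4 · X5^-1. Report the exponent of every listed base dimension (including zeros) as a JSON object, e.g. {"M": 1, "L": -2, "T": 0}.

Dimensional matrix (I×M by i×m×X1×X2×X3×X4×X5):
  I: [ 1  0 -1  0  2  1  0]
  M: [ 0  1 -1  2  3  1 -1]
  [I]: (1)·1+(-1)·0+(2)·-1+(-1)·0+(2)·2+(1)·1+(-1)·0 = 4
  [M]: (1)·0+(-1)·1+(2)·-1+(-1)·2+(2)·3+(1)·1+(-1)·-1 = 3
⇒ I^4 M^3

{"I": 4, "M": 3}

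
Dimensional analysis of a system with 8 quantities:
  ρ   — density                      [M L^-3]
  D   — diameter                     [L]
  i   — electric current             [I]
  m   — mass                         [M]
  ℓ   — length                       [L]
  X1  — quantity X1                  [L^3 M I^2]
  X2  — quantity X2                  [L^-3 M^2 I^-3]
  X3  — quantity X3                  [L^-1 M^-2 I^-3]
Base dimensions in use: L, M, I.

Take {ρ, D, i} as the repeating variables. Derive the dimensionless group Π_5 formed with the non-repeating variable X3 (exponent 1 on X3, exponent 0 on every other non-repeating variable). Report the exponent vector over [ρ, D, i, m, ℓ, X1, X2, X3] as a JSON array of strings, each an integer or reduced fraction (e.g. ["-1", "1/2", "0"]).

["2", "7", "3", "0", "0", "0", "0", "1"]

Dimensional matrix (L×M×I by ρ×D×i×m×ℓ×X1×X2×X3):
  L: [-3  1  0  0  1  3 -3 -1]
  M: [ 1  0  0  1  0  1  2 -2]
  I: [ 0  0  1  0  0  2 -3 -3]
Row reduction gives pivot columns ρ,D,i; rank = 3
Repeat: ρ,D,i; free: m,ℓ,X1,X2,X3
RREF:
  r0: [   1    0    0    1    0    1    2   -2]
  r1: [   0    1    0    3    1    6    3   -7]
  r2: [   0    0    1    0    0    2   -3   -3]
Fix exponent of X3 at 1, m at 0, ℓ at 0, X1 at 0, X2 at 0; solve each RREF row for its pivot's exponent:
  r0: exp(ρ) + (-2)·1 = 0 ⇒ exp(ρ) = 2
  r1: exp(D) + (-7)·1 = 0 ⇒ exp(D) = 7
  r2: exp(i) + (-3)·1 = 0 ⇒ exp(i) = 3
Π_5 = ρ^2 · D^7 · i^3 · X3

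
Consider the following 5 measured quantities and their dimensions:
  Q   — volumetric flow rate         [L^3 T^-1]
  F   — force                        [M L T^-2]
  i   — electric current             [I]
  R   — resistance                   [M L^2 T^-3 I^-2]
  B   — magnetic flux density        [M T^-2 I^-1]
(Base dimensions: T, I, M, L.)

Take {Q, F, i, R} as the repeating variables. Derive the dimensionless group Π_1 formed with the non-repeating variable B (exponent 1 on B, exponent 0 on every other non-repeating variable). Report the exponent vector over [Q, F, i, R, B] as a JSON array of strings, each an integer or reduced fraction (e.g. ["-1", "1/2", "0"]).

Write exponents as rows T,I,M,L / cols Q,F,i,R,B:
  T: [-1 -2  0 -3 -2]
  I: [ 0  0  1 -2 -1]
  M: [ 0  1  0  1  1]
  L: [ 3  1  0  2  0]
Echelon form has 4 nonzero rows (pivots: Q,F,i,R)
Repeat: Q,F,i,R; free: B
RREF:
  r0: [   1    0    0    0 -1/2]
  r1: [   0    1    0    0  1/2]
  r2: [   0    0    1    0    0]
  r3: [   0    0    0    1  1/2]
Fix exponent of B at 1; solve each RREF row for its pivot's exponent:
  r0: exp(Q) + (-1/2)·1 = 0 ⇒ exp(Q) = 1/2
  r1: exp(F) + (1/2)·1 = 0 ⇒ exp(F) = -1/2
  r2: exp(i) + (0)·1 = 0 ⇒ exp(i) = 0
  r3: exp(R) + (1/2)·1 = 0 ⇒ exp(R) = -1/2
Π_1 = Q^(1/2) · F^(-1/2) · R^(-1/2) · B

["1/2", "-1/2", "0", "-1/2", "1"]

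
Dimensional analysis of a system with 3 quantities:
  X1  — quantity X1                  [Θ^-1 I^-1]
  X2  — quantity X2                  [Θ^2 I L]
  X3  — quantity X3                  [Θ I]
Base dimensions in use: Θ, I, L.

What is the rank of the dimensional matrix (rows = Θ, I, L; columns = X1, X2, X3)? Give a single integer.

Dimensional matrix (Θ×I×L by X1×X2×X3):
  Θ: [-1  2  1]
  I: [-1  1  1]
  L: [ 0  1  0]
Echelon form has 2 nonzero rows (pivots: X1,X2)

2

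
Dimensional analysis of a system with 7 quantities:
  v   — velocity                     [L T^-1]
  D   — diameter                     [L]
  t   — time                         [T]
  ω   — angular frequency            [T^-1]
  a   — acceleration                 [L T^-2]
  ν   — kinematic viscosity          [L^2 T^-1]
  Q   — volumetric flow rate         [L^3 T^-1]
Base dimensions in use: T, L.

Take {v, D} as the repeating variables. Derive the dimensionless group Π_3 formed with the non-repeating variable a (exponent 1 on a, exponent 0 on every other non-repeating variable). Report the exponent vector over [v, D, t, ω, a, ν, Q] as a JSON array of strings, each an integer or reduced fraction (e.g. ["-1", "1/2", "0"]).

Write exponents as rows T,L / cols v,D,t,ω,a,ν,Q:
  T: [-1  0  1 -1 -2 -1 -1]
  L: [ 1  1  0  0  1  2  3]
Row reduction gives pivot columns v,D; rank = 2
Repeat: v,D; free: t,ω,a,ν,Q
RREF:
  r0: [   1    0   -1    1    2    1    1]
  r1: [   0    1    1   -1   -1    1    2]
Fix exponent of a at 1, t at 0, ω at 0, ν at 0, Q at 0; solve each RREF row for its pivot's exponent:
  r0: exp(v) + (2)·1 = 0 ⇒ exp(v) = -2
  r1: exp(D) + (-1)·1 = 0 ⇒ exp(D) = 1
Π_3 = v^-2 · D · a

["-2", "1", "0", "0", "1", "0", "0"]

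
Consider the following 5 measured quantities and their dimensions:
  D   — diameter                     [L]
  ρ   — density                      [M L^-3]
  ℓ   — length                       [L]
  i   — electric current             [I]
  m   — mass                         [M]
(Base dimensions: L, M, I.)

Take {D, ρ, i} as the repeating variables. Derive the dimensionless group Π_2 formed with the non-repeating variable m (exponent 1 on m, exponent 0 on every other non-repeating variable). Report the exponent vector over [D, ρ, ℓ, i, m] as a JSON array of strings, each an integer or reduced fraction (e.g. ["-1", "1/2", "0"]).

Exponent matrix [L,M,I] × [D,ρ,ℓ,i,m]:
  L: [ 1 -3  1  0  0]
  M: [ 0  1  0  0  1]
  I: [ 0  0  0  1  0]
Row reduction gives pivot columns D,ρ,i; rank = 3
Repeat: D,ρ,i; free: ℓ,m
RREF:
  r0: [   1    0    1    0    3]
  r1: [   0    1    0    0    1]
  r2: [   0    0    0    1    0]
Fix exponent of m at 1, ℓ at 0; solve each RREF row for its pivot's exponent:
  r0: exp(D) + (3)·1 = 0 ⇒ exp(D) = -3
  r1: exp(ρ) + (1)·1 = 0 ⇒ exp(ρ) = -1
  r2: exp(i) + (0)·1 = 0 ⇒ exp(i) = 0
Π_2 = D^-3 · ρ^-1 · m

["-3", "-1", "0", "0", "1"]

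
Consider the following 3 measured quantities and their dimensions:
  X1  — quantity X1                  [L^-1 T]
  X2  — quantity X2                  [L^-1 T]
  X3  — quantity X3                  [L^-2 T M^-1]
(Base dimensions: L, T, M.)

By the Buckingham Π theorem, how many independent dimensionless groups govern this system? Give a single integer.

Write exponents as rows L,T,M / cols X1,X2,X3:
  L: [-1 -1 -2]
  T: [ 1  1  1]
  M: [ 0  0 -1]
Echelon form has 2 nonzero rows (pivots: X1,X3)
n=3, r=2 ⇒ 1 dimensionless group

1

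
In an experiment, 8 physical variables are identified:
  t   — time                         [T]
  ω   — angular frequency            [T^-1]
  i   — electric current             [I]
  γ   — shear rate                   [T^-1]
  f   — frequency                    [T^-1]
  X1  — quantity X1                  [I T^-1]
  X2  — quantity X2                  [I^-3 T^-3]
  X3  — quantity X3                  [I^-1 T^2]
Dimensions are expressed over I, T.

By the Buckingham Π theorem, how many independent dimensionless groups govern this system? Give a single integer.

6

Exponent matrix [I,T] × [t,ω,i,γ,f,X1,X2,X3]:
  I: [ 0  0  1  0  0  1 -3 -1]
  T: [ 1 -1  0 -1 -1 -1 -3  2]
Echelon form has 2 nonzero rows (pivots: t,i)
Π count = n − r = 8 − 2 = 6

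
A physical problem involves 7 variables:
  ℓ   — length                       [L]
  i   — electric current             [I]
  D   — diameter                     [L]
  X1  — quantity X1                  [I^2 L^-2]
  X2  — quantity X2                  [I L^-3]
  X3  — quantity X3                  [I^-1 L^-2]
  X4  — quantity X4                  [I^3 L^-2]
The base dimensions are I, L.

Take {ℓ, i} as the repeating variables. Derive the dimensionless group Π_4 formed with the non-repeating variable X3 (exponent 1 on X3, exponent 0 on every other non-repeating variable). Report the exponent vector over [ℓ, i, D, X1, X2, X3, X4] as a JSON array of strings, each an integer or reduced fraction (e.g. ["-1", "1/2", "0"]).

["2", "1", "0", "0", "0", "1", "0"]

Write exponents as rows I,L / cols ℓ,i,D,X1,X2,X3,X4:
  I: [ 0  1  0  2  1 -1  3]
  L: [ 1  0  1 -2 -3 -2 -2]
Row reduction gives pivot columns ℓ,i; rank = 2
Repeat: ℓ,i; free: D,X1,X2,X3,X4
RREF:
  r0: [   1    0    1   -2   -3   -2   -2]
  r1: [   0    1    0    2    1   -1    3]
Fix exponent of X3 at 1, D at 0, X1 at 0, X2 at 0, X4 at 0; solve each RREF row for its pivot's exponent:
  r0: exp(ℓ) + (-2)·1 = 0 ⇒ exp(ℓ) = 2
  r1: exp(i) + (-1)·1 = 0 ⇒ exp(i) = 1
Π_4 = ℓ^2 · i · X3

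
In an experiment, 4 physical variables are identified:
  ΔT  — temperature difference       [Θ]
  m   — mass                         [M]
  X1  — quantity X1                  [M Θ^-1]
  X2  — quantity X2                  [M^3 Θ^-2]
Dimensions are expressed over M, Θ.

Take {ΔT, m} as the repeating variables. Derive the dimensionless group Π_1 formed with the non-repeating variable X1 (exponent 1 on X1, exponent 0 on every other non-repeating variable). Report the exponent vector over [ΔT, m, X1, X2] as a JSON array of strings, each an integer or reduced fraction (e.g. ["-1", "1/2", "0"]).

Write exponents as rows M,Θ / cols ΔT,m,X1,X2:
  M: [ 0  1  1  3]
  Θ: [ 1  0 -1 -2]
Row reduction gives pivot columns ΔT,m; rank = 2
Pivot set = {ΔT,m}, free = {X1,X2}
RREF:
  r0: [   1    0   -1   -2]
  r1: [   0    1    1    3]
Fix exponent of X1 at 1, X2 at 0; solve each RREF row for its pivot's exponent:
  r0: exp(ΔT) + (-1)·1 = 0 ⇒ exp(ΔT) = 1
  r1: exp(m) + (1)·1 = 0 ⇒ exp(m) = -1
Π_1 = ΔT · m^-1 · X1

["1", "-1", "1", "0"]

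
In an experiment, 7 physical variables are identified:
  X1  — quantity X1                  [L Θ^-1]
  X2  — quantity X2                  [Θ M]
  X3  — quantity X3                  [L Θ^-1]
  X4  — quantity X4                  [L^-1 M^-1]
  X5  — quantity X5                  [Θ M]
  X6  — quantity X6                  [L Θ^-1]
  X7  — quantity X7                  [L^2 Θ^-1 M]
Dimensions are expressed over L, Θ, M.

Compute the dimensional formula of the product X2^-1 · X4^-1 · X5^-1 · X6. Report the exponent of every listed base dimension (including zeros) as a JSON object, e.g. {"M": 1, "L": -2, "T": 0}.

{"L": 2, "Θ": -3, "M": -1}

Write exponents as rows L,Θ,M / cols X1,X2,X3,X4,X5,X6,X7:
  L: [ 1  0  1 -1  0  1  2]
  Θ: [-1  1 -1  0  1 -1 -1]
  M: [ 0  1  0 -1  1  0  1]
  [L]: (-1)·0+(-1)·-1+(-1)·0+(1)·1 = 2
  [Θ]: (-1)·1+(-1)·0+(-1)·1+(1)·-1 = -3
  [M]: (-1)·1+(-1)·-1+(-1)·1+(1)·0 = -1
⇒ L^2 Θ^-3 M^-1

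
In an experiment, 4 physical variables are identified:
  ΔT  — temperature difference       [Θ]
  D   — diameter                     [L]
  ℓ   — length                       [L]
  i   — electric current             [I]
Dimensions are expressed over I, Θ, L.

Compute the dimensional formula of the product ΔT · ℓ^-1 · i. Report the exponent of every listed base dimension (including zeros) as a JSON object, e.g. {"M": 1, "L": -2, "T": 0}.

Write exponents as rows I,Θ,L / cols ΔT,D,ℓ,i:
  I: [ 0  0  0  1]
  Θ: [ 1  0  0  0]
  L: [ 0  1  1  0]
  [I]: (1)·0+(-1)·0+(1)·1 = 1
  [Θ]: (1)·1+(-1)·0+(1)·0 = 1
  [L]: (1)·0+(-1)·1+(1)·0 = -1
⇒ I Θ L^-1

{"I": 1, "Θ": 1, "L": -1}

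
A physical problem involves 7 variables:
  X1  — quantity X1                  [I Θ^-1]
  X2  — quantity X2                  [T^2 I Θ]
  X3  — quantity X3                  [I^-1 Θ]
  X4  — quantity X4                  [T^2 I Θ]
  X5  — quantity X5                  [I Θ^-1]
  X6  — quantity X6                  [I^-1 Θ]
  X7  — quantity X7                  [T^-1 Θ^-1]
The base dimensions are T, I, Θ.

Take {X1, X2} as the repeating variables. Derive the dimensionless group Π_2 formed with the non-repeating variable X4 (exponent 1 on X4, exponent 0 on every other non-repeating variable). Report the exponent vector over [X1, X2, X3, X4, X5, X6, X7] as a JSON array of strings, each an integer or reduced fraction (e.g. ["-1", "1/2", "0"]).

Exponent matrix [T,I,Θ] × [X1,X2,X3,X4,X5,X6,X7]:
  T: [ 0  2  0  2  0  0 -1]
  I: [ 1  1 -1  1  1 -1  0]
  Θ: [-1  1  1  1 -1  1 -1]
Echelon form has 2 nonzero rows (pivots: X1,X2)
Repeat: X1,X2; free: X3,X4,X5,X6,X7
RREF:
  r0: [   1    0   -1    0    1   -1  1/2]
  r1: [   0    1    0    1    0    0 -1/2]
  r2: [   0    0    0    0    0    0    0]
Fix exponent of X4 at 1, X3 at 0, X5 at 0, X6 at 0, X7 at 0; solve each RREF row for its pivot's exponent:
  r0: exp(X1) + (0)·1 = 0 ⇒ exp(X1) = 0
  r1: exp(X2) + (1)·1 = 0 ⇒ exp(X2) = -1
Π_2 = X2^-1 · X4

["0", "-1", "0", "1", "0", "0", "0"]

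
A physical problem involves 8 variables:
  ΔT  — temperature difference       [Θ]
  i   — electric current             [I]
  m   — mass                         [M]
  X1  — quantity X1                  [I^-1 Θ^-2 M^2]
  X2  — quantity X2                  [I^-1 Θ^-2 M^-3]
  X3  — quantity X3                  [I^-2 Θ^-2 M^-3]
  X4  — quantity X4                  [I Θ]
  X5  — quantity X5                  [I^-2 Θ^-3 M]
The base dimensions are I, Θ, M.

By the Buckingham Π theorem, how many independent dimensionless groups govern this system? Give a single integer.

Exponent matrix [I,Θ,M] × [ΔT,i,m,X1,X2,X3,X4,X5]:
  I: [ 0  1  0 -1 -1 -2  1 -2]
  Θ: [ 1  0  0 -2 -2 -2  1 -3]
  M: [ 0  0  1  2 -3 -3  0  1]
RREF → pivots at {ΔT,i,m} ⇒ r = 3
8 vars − rank 3 = 5 Π groups

5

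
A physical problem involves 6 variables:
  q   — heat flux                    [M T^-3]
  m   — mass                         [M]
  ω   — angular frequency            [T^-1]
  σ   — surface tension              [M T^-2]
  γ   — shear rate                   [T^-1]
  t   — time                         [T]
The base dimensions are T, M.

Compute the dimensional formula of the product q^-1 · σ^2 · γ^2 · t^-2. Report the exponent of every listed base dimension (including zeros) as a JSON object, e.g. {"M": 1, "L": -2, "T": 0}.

{"T": -5, "M": 1}

Exponent matrix [T,M] × [q,m,ω,σ,γ,t]:
  T: [-3  0 -1 -2 -1  1]
  M: [ 1  1  0  1  0  0]
  [T]: (-1)·-3+(2)·-2+(2)·-1+(-2)·1 = -5
  [M]: (-1)·1+(2)·1+(2)·0+(-2)·0 = 1
⇒ T^-5 M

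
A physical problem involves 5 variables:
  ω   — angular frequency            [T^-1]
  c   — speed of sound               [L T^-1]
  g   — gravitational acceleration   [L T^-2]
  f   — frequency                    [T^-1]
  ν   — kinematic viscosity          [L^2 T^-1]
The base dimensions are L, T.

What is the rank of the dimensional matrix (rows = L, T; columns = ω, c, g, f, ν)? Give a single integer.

Exponent matrix [L,T] × [ω,c,g,f,ν]:
  L: [ 0  1  1  0  2]
  T: [-1 -1 -2 -1 -1]
Echelon form has 2 nonzero rows (pivots: ω,c)

2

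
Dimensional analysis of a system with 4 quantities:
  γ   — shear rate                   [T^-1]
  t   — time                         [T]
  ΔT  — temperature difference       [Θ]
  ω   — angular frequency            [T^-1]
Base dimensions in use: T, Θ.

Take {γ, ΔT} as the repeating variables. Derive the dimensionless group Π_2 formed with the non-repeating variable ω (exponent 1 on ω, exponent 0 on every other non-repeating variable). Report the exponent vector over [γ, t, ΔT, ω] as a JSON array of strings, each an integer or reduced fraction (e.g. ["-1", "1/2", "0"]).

Exponent matrix [T,Θ] × [γ,t,ΔT,ω]:
  T: [-1  1  0 -1]
  Θ: [ 0  0  1  0]
RREF → pivots at {γ,ΔT} ⇒ r = 2
Repeat: γ,ΔT; free: t,ω
RREF:
  r0: [   1   -1    0    1]
  r1: [   0    0    1    0]
Fix exponent of ω at 1, t at 0; solve each RREF row for its pivot's exponent:
  r0: exp(γ) + (1)·1 = 0 ⇒ exp(γ) = -1
  r1: exp(ΔT) + (0)·1 = 0 ⇒ exp(ΔT) = 0
Π_2 = γ^-1 · ω

["-1", "0", "0", "1"]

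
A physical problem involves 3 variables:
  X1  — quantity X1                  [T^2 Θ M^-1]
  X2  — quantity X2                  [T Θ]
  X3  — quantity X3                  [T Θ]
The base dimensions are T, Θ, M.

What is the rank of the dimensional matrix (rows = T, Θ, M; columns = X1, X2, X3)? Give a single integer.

Dimensional matrix (T×Θ×M by X1×X2×X3):
  T: [ 2  1  1]
  Θ: [ 1  1  1]
  M: [-1  0  0]
Echelon form has 2 nonzero rows (pivots: X1,X2)

2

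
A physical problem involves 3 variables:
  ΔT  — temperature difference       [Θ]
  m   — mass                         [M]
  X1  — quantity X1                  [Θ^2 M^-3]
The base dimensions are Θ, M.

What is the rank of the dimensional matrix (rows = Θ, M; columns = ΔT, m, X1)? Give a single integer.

Dimensional matrix (Θ×M by ΔT×m×X1):
  Θ: [ 1  0  2]
  M: [ 0  1 -3]
Echelon form has 2 nonzero rows (pivots: ΔT,m)

2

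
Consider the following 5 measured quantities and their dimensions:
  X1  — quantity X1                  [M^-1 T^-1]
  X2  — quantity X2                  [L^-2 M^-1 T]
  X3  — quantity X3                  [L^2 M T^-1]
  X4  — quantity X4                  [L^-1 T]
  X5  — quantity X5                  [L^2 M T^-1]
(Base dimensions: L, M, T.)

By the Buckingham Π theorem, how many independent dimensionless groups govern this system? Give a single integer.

Exponent matrix [L,M,T] × [X1,X2,X3,X4,X5]:
  L: [ 0 -2  2 -1  2]
  M: [-1 -1  1  0  1]
  T: [-1  1 -1  1 -1]
Echelon form has 2 nonzero rows (pivots: X1,X2)
Π count = n − r = 5 − 2 = 3

3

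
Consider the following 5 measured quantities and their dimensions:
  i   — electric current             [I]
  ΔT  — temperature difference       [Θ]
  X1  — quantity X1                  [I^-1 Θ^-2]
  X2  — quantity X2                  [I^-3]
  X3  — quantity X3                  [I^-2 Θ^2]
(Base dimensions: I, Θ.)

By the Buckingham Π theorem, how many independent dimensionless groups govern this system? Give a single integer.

Exponent matrix [I,Θ] × [i,ΔT,X1,X2,X3]:
  I: [ 1  0 -1 -3 -2]
  Θ: [ 0  1 -2  0  2]
Row reduction gives pivot columns i,ΔT; rank = 2
5 vars − rank 2 = 3 Π groups

3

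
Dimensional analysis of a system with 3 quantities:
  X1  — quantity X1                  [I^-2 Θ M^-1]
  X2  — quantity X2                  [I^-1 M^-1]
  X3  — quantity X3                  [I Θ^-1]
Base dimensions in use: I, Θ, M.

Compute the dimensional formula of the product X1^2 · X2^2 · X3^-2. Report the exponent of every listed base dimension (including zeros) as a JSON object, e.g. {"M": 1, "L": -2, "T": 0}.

{"I": -8, "Θ": 4, "M": -4}

Dimensional matrix (I×Θ×M by X1×X2×X3):
  I: [-2 -1  1]
  Θ: [ 1  0 -1]
  M: [-1 -1  0]
  [I]: (2)·-2+(2)·-1+(-2)·1 = -8
  [Θ]: (2)·1+(2)·0+(-2)·-1 = 4
  [M]: (2)·-1+(2)·-1+(-2)·0 = -4
⇒ I^-8 Θ^4 M^-4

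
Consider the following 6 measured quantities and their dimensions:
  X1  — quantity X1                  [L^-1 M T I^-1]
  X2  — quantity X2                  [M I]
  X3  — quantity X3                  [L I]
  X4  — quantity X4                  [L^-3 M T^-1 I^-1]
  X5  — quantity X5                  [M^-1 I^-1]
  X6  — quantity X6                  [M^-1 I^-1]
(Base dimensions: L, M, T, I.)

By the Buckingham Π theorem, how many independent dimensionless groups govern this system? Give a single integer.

3

Write exponents as rows L,M,T,I / cols X1,X2,X3,X4,X5,X6:
  L: [-1  0  1 -3  0  0]
  M: [ 1  1  0  1 -1 -1]
  T: [ 1  0  0 -1  0  0]
  I: [-1  1  1 -1 -1 -1]
Row reduction gives pivot columns X1,X2,X3; rank = 3
n=6, r=3 ⇒ 3 dimensionless groups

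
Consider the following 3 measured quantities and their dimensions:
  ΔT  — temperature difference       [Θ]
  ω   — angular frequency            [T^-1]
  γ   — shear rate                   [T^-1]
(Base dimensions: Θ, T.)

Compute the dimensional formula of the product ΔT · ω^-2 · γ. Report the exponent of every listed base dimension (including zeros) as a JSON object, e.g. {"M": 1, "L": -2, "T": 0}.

Exponent matrix [Θ,T] × [ΔT,ω,γ]:
  Θ: [ 1  0  0]
  T: [ 0 -1 -1]
  [Θ]: (1)·1+(-2)·0+(1)·0 = 1
  [T]: (1)·0+(-2)·-1+(1)·-1 = 1
⇒ Θ T

{"Θ": 1, "T": 1}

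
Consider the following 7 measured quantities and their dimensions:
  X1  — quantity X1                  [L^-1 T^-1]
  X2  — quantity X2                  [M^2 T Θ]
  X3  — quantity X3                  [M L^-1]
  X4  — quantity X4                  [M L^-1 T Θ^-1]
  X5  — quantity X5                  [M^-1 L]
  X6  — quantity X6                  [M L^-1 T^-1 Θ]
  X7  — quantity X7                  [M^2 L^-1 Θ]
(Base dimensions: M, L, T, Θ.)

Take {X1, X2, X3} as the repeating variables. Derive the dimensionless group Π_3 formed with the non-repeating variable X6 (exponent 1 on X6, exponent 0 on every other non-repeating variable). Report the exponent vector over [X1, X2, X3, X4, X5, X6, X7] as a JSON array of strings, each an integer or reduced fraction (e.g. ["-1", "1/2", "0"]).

["-2", "-1", "1", "0", "0", "1", "0"]

Exponent matrix [M,L,T,Θ] × [X1,X2,X3,X4,X5,X6,X7]:
  M: [ 0  2  1  1 -1  1  2]
  L: [-1  0 -1 -1  1 -1 -1]
  T: [-1  1  0  1  0 -1  0]
  Θ: [ 0  1  0 -1  0  1  1]
RREF → pivots at {X1,X2,X3} ⇒ r = 3
Repeat: X1,X2,X3; free: X4,X5,X6,X7
RREF:
  r0: [   1    0    0   -2    0    2    1]
  r1: [   0    1    0   -1    0    1    1]
  r2: [   0    0    1    3   -1   -1    0]
  r3: [   0    0    0    0    0    0    0]
Fix exponent of X6 at 1, X4 at 0, X5 at 0, X7 at 0; solve each RREF row for its pivot's exponent:
  r0: exp(X1) + (2)·1 = 0 ⇒ exp(X1) = -2
  r1: exp(X2) + (1)·1 = 0 ⇒ exp(X2) = -1
  r2: exp(X3) + (-1)·1 = 0 ⇒ exp(X3) = 1
Π_3 = X1^-2 · X2^-1 · X3 · X6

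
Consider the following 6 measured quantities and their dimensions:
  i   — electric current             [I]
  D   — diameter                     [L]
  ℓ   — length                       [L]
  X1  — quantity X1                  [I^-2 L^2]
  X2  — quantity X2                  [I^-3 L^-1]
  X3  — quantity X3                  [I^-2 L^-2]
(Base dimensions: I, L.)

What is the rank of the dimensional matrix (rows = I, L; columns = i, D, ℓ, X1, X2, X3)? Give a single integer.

Write exponents as rows I,L / cols i,D,ℓ,X1,X2,X3:
  I: [ 1  0  0 -2 -3 -2]
  L: [ 0  1  1  2 -1 -2]
Row reduction gives pivot columns i,D; rank = 2

2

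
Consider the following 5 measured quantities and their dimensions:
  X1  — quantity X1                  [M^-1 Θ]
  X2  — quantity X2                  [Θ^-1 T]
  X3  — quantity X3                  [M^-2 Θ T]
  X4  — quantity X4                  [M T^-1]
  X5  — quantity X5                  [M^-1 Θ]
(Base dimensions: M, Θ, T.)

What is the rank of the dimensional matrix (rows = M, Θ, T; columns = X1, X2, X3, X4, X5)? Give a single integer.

Write exponents as rows M,Θ,T / cols X1,X2,X3,X4,X5:
  M: [-1  0 -2  1 -1]
  Θ: [ 1 -1  1  0  1]
  T: [ 0  1  1 -1  0]
Row reduction gives pivot columns X1,X2; rank = 2

2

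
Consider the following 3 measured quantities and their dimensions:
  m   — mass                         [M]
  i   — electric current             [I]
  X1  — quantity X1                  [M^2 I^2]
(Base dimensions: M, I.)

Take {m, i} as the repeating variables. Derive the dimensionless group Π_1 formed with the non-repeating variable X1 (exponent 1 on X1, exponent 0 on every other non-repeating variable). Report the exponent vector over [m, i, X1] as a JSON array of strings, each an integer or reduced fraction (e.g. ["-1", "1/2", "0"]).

["-2", "-2", "1"]

Write exponents as rows M,I / cols m,i,X1:
  M: [ 1  0  2]
  I: [ 0  1  2]
Echelon form has 2 nonzero rows (pivots: m,i)
Pivot set = {m,i}, free = {X1}
RREF:
  r0: [   1    0    2]
  r1: [   0    1    2]
Fix exponent of X1 at 1; solve each RREF row for its pivot's exponent:
  r0: exp(m) + (2)·1 = 0 ⇒ exp(m) = -2
  r1: exp(i) + (2)·1 = 0 ⇒ exp(i) = -2
Π_1 = m^-2 · i^-2 · X1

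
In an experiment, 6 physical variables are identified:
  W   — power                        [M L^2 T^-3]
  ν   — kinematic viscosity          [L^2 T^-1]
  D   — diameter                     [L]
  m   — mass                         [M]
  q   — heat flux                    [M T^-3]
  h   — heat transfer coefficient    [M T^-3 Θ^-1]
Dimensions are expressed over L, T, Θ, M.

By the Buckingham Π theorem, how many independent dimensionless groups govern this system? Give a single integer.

2

Exponent matrix [L,T,Θ,M] × [W,ν,D,m,q,h]:
  L: [ 2  2  1  0  0  0]
  T: [-3 -1  0  0 -3 -3]
  Θ: [ 0  0  0  0  0 -1]
  M: [ 1  0  0  1  1  1]
Echelon form has 4 nonzero rows (pivots: W,ν,D,h)
6 vars − rank 4 = 2 Π groups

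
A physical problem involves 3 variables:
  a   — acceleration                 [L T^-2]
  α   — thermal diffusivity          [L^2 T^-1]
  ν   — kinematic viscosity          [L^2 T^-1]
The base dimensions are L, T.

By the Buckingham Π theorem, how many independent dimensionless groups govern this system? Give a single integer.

1

Exponent matrix [L,T] × [a,α,ν]:
  L: [ 1  2  2]
  T: [-2 -1 -1]
RREF → pivots at {a,α} ⇒ r = 2
Π count = n − r = 3 − 2 = 1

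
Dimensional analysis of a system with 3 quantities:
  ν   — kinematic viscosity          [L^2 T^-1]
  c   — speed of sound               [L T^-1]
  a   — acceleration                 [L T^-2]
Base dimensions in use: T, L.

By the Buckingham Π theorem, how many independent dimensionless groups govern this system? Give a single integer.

1

Write exponents as rows T,L / cols ν,c,a:
  T: [-1 -1 -2]
  L: [ 2  1  1]
Echelon form has 2 nonzero rows (pivots: ν,c)
n=3, r=2 ⇒ 1 dimensionless group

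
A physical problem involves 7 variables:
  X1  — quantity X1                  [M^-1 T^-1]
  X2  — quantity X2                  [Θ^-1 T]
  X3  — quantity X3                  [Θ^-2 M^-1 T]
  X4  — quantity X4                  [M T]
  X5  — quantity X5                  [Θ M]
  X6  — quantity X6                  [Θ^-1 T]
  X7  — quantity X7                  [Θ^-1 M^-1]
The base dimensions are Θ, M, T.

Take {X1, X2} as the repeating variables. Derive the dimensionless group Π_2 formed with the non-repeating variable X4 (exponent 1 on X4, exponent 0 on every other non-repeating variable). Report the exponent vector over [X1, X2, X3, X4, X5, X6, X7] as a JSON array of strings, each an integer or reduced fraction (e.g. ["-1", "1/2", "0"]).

Write exponents as rows Θ,M,T / cols X1,X2,X3,X4,X5,X6,X7:
  Θ: [ 0 -1 -2  0  1 -1 -1]
  M: [-1  0 -1  1  1  0 -1]
  T: [-1  1  1  1  0  1  0]
RREF → pivots at {X1,X2} ⇒ r = 2
Pivot set = {X1,X2}, free = {X3,X4,X5,X6,X7}
RREF:
  r0: [   1    0    1   -1   -1    0    1]
  r1: [   0    1    2    0   -1    1    1]
  r2: [   0    0    0    0    0    0    0]
Fix exponent of X4 at 1, X3 at 0, X5 at 0, X6 at 0, X7 at 0; solve each RREF row for its pivot's exponent:
  r0: exp(X1) + (-1)·1 = 0 ⇒ exp(X1) = 1
  r1: exp(X2) + (0)·1 = 0 ⇒ exp(X2) = 0
Π_2 = X1 · X4

["1", "0", "0", "1", "0", "0", "0"]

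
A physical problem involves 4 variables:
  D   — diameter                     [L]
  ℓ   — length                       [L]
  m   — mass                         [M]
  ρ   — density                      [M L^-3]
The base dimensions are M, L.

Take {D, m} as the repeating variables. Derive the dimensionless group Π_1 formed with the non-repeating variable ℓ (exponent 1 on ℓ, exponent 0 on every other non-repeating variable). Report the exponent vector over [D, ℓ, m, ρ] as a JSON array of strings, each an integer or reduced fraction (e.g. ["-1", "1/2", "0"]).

Write exponents as rows M,L / cols D,ℓ,m,ρ:
  M: [ 0  0  1  1]
  L: [ 1  1  0 -3]
Echelon form has 2 nonzero rows (pivots: D,m)
Repeat: D,m; free: ℓ,ρ
RREF:
  r0: [   1    1    0   -3]
  r1: [   0    0    1    1]
Fix exponent of ℓ at 1, ρ at 0; solve each RREF row for its pivot's exponent:
  r0: exp(D) + (1)·1 = 0 ⇒ exp(D) = -1
  r1: exp(m) + (0)·1 = 0 ⇒ exp(m) = 0
Π_1 = D^-1 · ℓ

["-1", "1", "0", "0"]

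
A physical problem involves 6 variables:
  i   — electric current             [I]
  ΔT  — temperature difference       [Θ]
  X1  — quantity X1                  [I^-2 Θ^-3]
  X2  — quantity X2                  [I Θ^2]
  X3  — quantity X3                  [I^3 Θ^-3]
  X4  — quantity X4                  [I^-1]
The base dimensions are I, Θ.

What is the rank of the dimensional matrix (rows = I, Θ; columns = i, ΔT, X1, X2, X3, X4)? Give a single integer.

2

Exponent matrix [I,Θ] × [i,ΔT,X1,X2,X3,X4]:
  I: [ 1  0 -2  1  3 -1]
  Θ: [ 0  1 -3  2 -3  0]
RREF → pivots at {i,ΔT} ⇒ r = 2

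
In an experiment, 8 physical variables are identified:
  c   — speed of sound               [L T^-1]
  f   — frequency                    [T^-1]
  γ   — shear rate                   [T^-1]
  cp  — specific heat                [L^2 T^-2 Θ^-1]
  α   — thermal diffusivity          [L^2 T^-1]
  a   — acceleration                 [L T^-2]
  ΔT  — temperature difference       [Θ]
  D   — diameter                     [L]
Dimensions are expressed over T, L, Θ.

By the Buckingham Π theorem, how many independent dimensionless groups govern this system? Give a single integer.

Dimensional matrix (T×L×Θ by c×f×γ×cp×α×a×ΔT×D):
  T: [-1 -1 -1 -2 -1 -2  0  0]
  L: [ 1  0  0  2  2  1  0  1]
  Θ: [ 0  0  0 -1  0  0  1  0]
RREF → pivots at {c,f,cp} ⇒ r = 3
8 vars − rank 3 = 5 Π groups

5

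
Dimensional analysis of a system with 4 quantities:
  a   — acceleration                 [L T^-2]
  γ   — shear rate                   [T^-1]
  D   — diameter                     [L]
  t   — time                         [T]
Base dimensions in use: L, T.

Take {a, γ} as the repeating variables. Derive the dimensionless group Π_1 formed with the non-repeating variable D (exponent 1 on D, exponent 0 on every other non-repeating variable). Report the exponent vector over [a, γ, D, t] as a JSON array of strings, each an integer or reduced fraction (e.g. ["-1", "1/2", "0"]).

Write exponents as rows L,T / cols a,γ,D,t:
  L: [ 1  0  1  0]
  T: [-2 -1  0  1]
RREF → pivots at {a,γ} ⇒ r = 2
Pivot set = {a,γ}, free = {D,t}
RREF:
  r0: [   1    0    1    0]
  r1: [   0    1   -2   -1]
Fix exponent of D at 1, t at 0; solve each RREF row for its pivot's exponent:
  r0: exp(a) + (1)·1 = 0 ⇒ exp(a) = -1
  r1: exp(γ) + (-2)·1 = 0 ⇒ exp(γ) = 2
Π_1 = a^-1 · γ^2 · D

["-1", "2", "1", "0"]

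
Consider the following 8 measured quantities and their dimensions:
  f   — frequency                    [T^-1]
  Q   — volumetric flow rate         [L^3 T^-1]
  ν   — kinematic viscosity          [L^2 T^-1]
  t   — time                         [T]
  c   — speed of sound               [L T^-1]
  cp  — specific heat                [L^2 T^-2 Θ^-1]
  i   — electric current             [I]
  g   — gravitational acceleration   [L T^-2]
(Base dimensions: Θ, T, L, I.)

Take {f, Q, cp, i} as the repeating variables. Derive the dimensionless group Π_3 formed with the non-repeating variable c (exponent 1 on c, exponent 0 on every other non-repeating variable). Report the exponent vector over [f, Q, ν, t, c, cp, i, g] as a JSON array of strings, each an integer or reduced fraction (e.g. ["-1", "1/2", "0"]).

Exponent matrix [Θ,T,L,I] × [f,Q,ν,t,c,cp,i,g]:
  Θ: [ 0  0  0  0  0 -1  0  0]
  T: [-1 -1 -1  1 -1 -2  0 -2]
  L: [ 0  3  2  0  1  2  0  1]
  I: [ 0  0  0  0  0  0  1  0]
Row reduction gives pivot columns f,Q,cp,i; rank = 4
Repeat: f,Q,cp,i; free: ν,t,c,g
RREF:
  r0: [   1    0  1/3   -1  2/3    0    0  5/3]
  r1: [   0    1  2/3    0  1/3    0    0  1/3]
  r2: [   0    0    0    0    0    1    0    0]
  r3: [   0    0    0    0    0    0    1    0]
Fix exponent of c at 1, ν at 0, t at 0, g at 0; solve each RREF row for its pivot's exponent:
  r0: exp(f) + (2/3)·1 = 0 ⇒ exp(f) = -2/3
  r1: exp(Q) + (1/3)·1 = 0 ⇒ exp(Q) = -1/3
  r2: exp(cp) + (0)·1 = 0 ⇒ exp(cp) = 0
  r3: exp(i) + (0)·1 = 0 ⇒ exp(i) = 0
Π_3 = f^(-2/3) · Q^(-1/3) · c

["-2/3", "-1/3", "0", "0", "1", "0", "0", "0"]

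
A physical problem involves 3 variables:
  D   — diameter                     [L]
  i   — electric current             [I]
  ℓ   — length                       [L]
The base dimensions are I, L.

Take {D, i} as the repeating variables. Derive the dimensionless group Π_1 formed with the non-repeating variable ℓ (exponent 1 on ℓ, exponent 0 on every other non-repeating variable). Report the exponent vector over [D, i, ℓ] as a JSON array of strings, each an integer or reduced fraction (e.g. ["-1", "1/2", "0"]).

Write exponents as rows I,L / cols D,i,ℓ:
  I: [ 0  1  0]
  L: [ 1  0  1]
Echelon form has 2 nonzero rows (pivots: D,i)
Pivot set = {D,i}, free = {ℓ}
RREF:
  r0: [   1    0    1]
  r1: [   0    1    0]
Fix exponent of ℓ at 1; solve each RREF row for its pivot's exponent:
  r0: exp(D) + (1)·1 = 0 ⇒ exp(D) = -1
  r1: exp(i) + (0)·1 = 0 ⇒ exp(i) = 0
Π_1 = D^-1 · ℓ

["-1", "0", "1"]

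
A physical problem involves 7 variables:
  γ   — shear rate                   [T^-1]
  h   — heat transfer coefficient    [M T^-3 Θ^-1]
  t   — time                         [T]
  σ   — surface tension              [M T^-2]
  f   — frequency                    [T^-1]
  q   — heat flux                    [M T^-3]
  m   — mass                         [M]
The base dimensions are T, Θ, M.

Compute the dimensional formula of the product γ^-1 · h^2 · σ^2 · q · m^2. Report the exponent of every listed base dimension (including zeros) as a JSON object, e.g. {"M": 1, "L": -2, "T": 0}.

{"T": -12, "Θ": -2, "M": 7}

Dimensional matrix (T×Θ×M by γ×h×t×σ×f×q×m):
  T: [-1 -3  1 -2 -1 -3  0]
  Θ: [ 0 -1  0  0  0  0  0]
  M: [ 0  1  0  1  0  1  1]
  [T]: (-1)·-1+(2)·-3+(2)·-2+(1)·-3+(2)·0 = -12
  [Θ]: (-1)·0+(2)·-1+(2)·0+(1)·0+(2)·0 = -2
  [M]: (-1)·0+(2)·1+(2)·1+(1)·1+(2)·1 = 7
⇒ T^-12 Θ^-2 M^7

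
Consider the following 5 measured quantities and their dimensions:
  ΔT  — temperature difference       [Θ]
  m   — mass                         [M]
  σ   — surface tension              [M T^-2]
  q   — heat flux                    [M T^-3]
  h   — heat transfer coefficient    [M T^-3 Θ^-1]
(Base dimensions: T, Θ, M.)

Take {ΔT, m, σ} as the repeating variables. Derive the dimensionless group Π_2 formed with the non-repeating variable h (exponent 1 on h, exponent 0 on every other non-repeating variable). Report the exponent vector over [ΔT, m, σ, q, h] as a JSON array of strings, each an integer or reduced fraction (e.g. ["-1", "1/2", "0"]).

["1", "1/2", "-3/2", "0", "1"]

Dimensional matrix (T×Θ×M by ΔT×m×σ×q×h):
  T: [ 0  0 -2 -3 -3]
  Θ: [ 1  0  0  0 -1]
  M: [ 0  1  1  1  1]
Echelon form has 3 nonzero rows (pivots: ΔT,m,σ)
Repeat: ΔT,m,σ; free: q,h
RREF:
  r0: [   1    0    0    0   -1]
  r1: [   0    1    0 -1/2 -1/2]
  r2: [   0    0    1  3/2  3/2]
Fix exponent of h at 1, q at 0; solve each RREF row for its pivot's exponent:
  r0: exp(ΔT) + (-1)·1 = 0 ⇒ exp(ΔT) = 1
  r1: exp(m) + (-1/2)·1 = 0 ⇒ exp(m) = 1/2
  r2: exp(σ) + (3/2)·1 = 0 ⇒ exp(σ) = -3/2
Π_2 = ΔT · m^(1/2) · σ^(-3/2) · h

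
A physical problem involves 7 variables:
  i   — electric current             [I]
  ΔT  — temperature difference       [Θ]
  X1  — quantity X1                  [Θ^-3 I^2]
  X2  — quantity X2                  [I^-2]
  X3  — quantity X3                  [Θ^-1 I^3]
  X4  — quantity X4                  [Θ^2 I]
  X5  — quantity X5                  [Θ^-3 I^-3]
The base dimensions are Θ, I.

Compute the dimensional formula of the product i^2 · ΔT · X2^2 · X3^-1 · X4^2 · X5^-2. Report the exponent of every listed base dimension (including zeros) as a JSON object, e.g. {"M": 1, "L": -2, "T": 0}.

Dimensional matrix (Θ×I by i×ΔT×X1×X2×X3×X4×X5):
  Θ: [ 0  1 -3  0 -1  2 -3]
  I: [ 1  0  2 -2  3  1 -3]
  [Θ]: (2)·0+(1)·1+(2)·0+(-1)·-1+(2)·2+(-2)·-3 = 12
  [I]: (2)·1+(1)·0+(2)·-2+(-1)·3+(2)·1+(-2)·-3 = 3
⇒ Θ^12 I^3

{"Θ": 12, "I": 3}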